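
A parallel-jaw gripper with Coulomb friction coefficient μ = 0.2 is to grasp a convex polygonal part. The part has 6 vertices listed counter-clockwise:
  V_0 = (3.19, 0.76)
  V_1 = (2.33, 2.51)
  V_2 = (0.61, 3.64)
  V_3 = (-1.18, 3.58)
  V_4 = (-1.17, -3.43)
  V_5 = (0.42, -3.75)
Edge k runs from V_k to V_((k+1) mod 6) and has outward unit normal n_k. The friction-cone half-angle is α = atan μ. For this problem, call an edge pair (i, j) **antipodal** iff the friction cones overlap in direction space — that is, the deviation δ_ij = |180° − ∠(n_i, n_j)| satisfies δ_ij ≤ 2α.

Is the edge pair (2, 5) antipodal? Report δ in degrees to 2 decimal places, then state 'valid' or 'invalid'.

δ = 56.52°, invalid

α = atan 0.2 = 11.31°;  2α = 22.62°
edge 2: e_2 = (-1.79, -0.06);  n_2 = (-0.0335, +0.9994)
edge 5: e_5 = (+2.77, +4.51);  n_5 = (+0.8521, -0.5234)
∠(n_2, n_5) = 123.48°
δ = |180° − 123.48°| = 56.52°
56.52° > 2α = 22.62°  →  invalid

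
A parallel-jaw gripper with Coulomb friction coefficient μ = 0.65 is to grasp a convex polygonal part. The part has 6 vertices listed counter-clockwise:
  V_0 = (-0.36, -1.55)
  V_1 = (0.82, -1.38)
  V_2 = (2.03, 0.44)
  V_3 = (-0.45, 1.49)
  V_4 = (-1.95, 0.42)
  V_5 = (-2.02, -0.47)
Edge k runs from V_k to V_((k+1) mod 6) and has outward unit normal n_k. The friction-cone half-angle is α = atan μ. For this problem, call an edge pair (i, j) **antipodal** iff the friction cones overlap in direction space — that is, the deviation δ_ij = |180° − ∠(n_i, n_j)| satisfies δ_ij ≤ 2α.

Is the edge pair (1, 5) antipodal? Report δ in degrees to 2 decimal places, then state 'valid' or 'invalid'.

α = atan 0.65 = 33.02°;  2α = 66.05°
edge 1: e_1 = (+1.21, +1.82);  n_1 = (+0.8328, -0.5536)
edge 5: e_5 = (+1.66, -1.08);  n_5 = (-0.5453, -0.8382)
∠(n_1, n_5) = 89.43°
δ = |180° − 89.43°| = 90.57°
90.57° > 2α = 66.05°  →  invalid

δ = 90.57°, invalid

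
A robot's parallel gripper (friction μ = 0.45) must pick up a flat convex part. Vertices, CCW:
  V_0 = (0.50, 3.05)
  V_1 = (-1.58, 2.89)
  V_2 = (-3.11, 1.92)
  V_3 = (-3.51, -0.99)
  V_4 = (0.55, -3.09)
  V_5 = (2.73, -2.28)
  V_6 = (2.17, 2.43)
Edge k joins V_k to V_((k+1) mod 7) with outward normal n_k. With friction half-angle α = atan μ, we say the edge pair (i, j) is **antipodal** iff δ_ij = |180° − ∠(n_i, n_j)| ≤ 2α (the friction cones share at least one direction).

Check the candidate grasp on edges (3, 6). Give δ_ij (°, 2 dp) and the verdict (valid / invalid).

α = atan 0.45 = 24.23°;  2α = 48.46°
edge 3: e_3 = (+4.06, -2.10);  n_3 = (-0.4594, -0.8882)
edge 6: e_6 = (-1.67, +0.62);  n_6 = (+0.3480, +0.9375)
∠(n_3, n_6) = 173.02°
δ = |180° − 173.02°| = 6.98°
6.98° ≤ 2α = 48.46°  →  valid

δ = 6.98°, valid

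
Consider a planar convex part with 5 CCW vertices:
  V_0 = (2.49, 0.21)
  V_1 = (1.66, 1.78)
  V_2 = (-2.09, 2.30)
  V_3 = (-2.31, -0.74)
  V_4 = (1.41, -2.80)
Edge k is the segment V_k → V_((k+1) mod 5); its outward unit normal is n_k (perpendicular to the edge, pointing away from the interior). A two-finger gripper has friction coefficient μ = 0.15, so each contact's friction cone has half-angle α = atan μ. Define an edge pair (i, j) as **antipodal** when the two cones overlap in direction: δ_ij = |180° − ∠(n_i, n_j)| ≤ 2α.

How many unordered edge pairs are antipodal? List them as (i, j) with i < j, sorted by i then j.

α = atan 0.15 = 8.53°;  2α = 17.06°
n_0 = (+0.8841, +0.4674)
n_1 = (+0.1374, +0.9905)
n_2 = (-0.9974, +0.0722)
n_3 = (-0.4844, -0.8748)
n_4 = (+0.9412, -0.3377)
  (0,1): δ = 125.76°  ·
  (0,2): δ = 32.00°  ·
  (0,3): δ = 33.16°  ·
  (0,4): δ = 132.40°  ·
  (1,2): δ = 86.24°  ·
  (1,3): δ = 21.08°  ·
  (1,4): δ = 78.16°  ·
  (2,3): δ = 114.84°  ·
  (2,4): δ = 15.60°  ✓
  (3,4): δ = 80.76°  ·
antipodal pairs: 1

count = 1; pairs: (2,4)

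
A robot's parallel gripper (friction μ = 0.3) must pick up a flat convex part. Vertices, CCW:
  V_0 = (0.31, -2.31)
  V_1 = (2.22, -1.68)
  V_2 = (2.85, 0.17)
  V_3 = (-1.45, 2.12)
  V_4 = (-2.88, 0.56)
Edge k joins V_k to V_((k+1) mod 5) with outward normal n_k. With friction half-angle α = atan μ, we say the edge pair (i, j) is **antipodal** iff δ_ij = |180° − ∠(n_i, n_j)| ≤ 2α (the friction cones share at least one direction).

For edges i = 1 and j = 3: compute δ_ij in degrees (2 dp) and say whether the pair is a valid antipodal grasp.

δ = 23.70°, valid

α = atan 0.3 = 16.70°;  2α = 33.40°
edge 1: e_1 = (+0.63, +1.85);  n_1 = (+0.9466, -0.3224)
edge 3: e_3 = (-1.43, -1.56);  n_3 = (-0.7372, +0.6757)
∠(n_1, n_3) = 156.30°
δ = |180° − 156.30°| = 23.70°
23.70° ≤ 2α = 33.40°  →  valid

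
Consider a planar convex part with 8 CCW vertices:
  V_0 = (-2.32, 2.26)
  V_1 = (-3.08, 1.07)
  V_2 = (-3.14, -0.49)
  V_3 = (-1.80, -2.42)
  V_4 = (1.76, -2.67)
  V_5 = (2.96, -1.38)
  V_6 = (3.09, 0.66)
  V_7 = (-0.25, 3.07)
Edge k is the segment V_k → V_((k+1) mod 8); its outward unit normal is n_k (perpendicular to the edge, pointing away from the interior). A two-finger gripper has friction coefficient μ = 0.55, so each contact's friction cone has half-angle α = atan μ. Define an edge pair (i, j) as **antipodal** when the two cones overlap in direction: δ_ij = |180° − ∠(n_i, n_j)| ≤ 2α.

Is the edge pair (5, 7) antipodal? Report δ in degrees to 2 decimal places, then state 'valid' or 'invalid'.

α = atan 0.55 = 28.81°;  2α = 57.62°
edge 5: e_5 = (+0.13, +2.04);  n_5 = (+0.9980, -0.0636)
edge 7: e_7 = (-2.07, -0.81);  n_7 = (-0.3644, +0.9312)
∠(n_5, n_7) = 115.02°
δ = |180° − 115.02°| = 64.98°
64.98° > 2α = 57.62°  →  invalid

δ = 64.98°, invalid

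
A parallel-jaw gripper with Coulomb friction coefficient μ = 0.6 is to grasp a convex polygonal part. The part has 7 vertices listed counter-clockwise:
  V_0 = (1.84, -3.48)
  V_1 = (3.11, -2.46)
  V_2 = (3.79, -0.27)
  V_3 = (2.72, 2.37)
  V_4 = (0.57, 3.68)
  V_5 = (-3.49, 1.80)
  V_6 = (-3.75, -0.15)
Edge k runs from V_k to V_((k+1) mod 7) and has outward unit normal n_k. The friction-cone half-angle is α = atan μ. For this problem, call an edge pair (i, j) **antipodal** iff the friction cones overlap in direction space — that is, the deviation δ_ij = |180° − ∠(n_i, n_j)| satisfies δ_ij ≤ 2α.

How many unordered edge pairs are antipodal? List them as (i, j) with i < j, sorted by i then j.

count = 8; pairs: (0,4), (0,5), (1,4), (1,5), (2,5), (2,6), (3,6), (4,6)

α = atan 0.6 = 30.96°;  2α = 61.93°
n_0 = (+0.6262, -0.7797)
n_1 = (+0.9550, -0.2965)
n_2 = (+0.9268, +0.3756)
n_3 = (+0.5203, +0.8540)
n_4 = (-0.4202, +0.9074)
n_5 = (-0.9912, +0.1322)
n_6 = (-0.5118, -0.8591)
  (0,1): δ = 146.02°  ·
  (0,2): δ = 106.71°  ·
  (0,3): δ = 70.12°  ·
  (0,4): δ = 13.92°  ✓
  (0,5): δ = 43.64°  ✓
  (0,6): δ = 110.45°  ·
  (1,2): δ = 140.69°  ·
  (1,3): δ = 104.10°  ·
  (1,4): δ = 47.90°  ✓
  (1,5): δ = 9.66°  ✓
  (1,6): δ = 76.47°  ·
  (2,3): δ = 143.42°  ·
  (2,4): δ = 87.22°  ·
  (2,5): δ = 29.66°  ✓
  (2,6): δ = 37.15°  ✓
  (3,4): δ = 123.80°  ·
  (3,5): δ = 66.24°  ·
  (3,6): δ = 0.57°  ✓
  (4,5): δ = 122.44°  ·
  (4,6): δ = 55.63°  ✓
  (5,6): δ = 113.19°  ·
antipodal pairs: 8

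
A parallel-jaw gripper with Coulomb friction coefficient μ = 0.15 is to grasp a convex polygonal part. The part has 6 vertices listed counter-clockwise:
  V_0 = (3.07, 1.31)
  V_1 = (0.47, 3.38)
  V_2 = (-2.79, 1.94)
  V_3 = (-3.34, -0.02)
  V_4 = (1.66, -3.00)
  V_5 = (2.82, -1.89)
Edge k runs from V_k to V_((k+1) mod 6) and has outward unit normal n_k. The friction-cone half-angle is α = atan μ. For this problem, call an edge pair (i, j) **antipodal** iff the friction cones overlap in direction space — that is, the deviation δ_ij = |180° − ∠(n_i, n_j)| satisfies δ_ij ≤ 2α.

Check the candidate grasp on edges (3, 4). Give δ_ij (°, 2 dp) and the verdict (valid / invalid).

δ = 105.47°, invalid

α = atan 0.15 = 8.53°;  2α = 17.06°
edge 3: e_3 = (+5.00, -2.98);  n_3 = (-0.5120, -0.8590)
edge 4: e_4 = (+1.16, +1.11);  n_4 = (+0.6914, -0.7225)
∠(n_3, n_4) = 74.53°
δ = |180° − 74.53°| = 105.47°
105.47° > 2α = 17.06°  →  invalid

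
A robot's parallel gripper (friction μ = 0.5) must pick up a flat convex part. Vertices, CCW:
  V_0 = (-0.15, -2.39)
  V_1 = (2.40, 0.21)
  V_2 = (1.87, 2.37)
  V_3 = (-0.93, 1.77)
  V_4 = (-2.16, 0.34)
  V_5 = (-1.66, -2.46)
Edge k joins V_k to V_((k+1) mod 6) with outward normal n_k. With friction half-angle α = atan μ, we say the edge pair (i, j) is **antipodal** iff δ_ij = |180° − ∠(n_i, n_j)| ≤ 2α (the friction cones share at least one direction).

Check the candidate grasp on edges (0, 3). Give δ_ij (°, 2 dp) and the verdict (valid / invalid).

δ = 3.74°, valid

α = atan 0.5 = 26.57°;  2α = 53.13°
edge 0: e_0 = (+2.55, +2.60);  n_0 = (+0.7139, -0.7002)
edge 3: e_3 = (-1.23, -1.43);  n_3 = (-0.7581, +0.6521)
∠(n_0, n_3) = 176.26°
δ = |180° − 176.26°| = 3.74°
3.74° ≤ 2α = 53.13°  →  valid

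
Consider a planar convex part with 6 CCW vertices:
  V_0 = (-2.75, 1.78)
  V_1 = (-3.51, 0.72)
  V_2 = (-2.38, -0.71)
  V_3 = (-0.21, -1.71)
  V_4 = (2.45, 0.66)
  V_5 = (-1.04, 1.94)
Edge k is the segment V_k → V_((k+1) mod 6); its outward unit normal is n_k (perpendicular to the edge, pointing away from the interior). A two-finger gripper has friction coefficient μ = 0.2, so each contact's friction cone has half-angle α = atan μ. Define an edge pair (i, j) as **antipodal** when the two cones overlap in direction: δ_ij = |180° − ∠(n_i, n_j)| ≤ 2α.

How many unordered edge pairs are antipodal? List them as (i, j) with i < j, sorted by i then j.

α = atan 0.2 = 11.31°;  2α = 22.62°
n_0 = (-0.8127, +0.5827)
n_1 = (-0.7846, -0.6200)
n_2 = (-0.4185, -0.9082)
n_3 = (+0.6652, -0.7466)
n_4 = (+0.3443, +0.9388)
n_5 = (-0.0932, +0.9957)
  (0,1): δ = 106.04°  ·
  (0,2): δ = 79.10°  ·
  (0,3): δ = 12.66°  ✓
  (0,4): δ = 105.50°  ·
  (0,5): δ = 130.99°  ·
  (1,2): δ = 153.06°  ·
  (1,3): δ = 86.62°  ·
  (1,4): δ = 31.54°  ·
  (1,5): δ = 57.03°  ·
  (2,3): δ = 113.56°  ·
  (2,4): δ = 4.60°  ✓
  (2,5): δ = 30.09°  ·
  (3,4): δ = 61.84°  ·
  (3,5): δ = 36.35°  ·
  (4,5): δ = 154.51°  ·
antipodal pairs: 2

count = 2; pairs: (0,3), (2,4)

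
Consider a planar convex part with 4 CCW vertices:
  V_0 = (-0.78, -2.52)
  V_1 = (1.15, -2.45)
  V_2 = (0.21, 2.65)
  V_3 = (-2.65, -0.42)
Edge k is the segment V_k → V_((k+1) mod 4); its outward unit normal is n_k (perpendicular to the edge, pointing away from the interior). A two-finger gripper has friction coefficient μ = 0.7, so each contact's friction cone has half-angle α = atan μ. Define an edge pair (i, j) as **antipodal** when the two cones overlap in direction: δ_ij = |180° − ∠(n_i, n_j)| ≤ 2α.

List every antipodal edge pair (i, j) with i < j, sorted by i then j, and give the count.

α = atan 0.7 = 34.99°;  2α = 69.98°
n_0 = (+0.0362, -0.9993)
n_1 = (+0.9834, +0.1813)
n_2 = (-0.7317, +0.6816)
n_3 = (-0.7468, -0.6650)
  (0,1): δ = 81.63°  ·
  (0,2): δ = 44.95°  ✓
  (0,3): δ = 129.61°  ·
  (1,2): δ = 53.42°  ✓
  (1,3): δ = 31.24°  ✓
  (2,3): δ = 95.34°  ·
antipodal pairs: 3

count = 3; pairs: (0,2), (1,2), (1,3)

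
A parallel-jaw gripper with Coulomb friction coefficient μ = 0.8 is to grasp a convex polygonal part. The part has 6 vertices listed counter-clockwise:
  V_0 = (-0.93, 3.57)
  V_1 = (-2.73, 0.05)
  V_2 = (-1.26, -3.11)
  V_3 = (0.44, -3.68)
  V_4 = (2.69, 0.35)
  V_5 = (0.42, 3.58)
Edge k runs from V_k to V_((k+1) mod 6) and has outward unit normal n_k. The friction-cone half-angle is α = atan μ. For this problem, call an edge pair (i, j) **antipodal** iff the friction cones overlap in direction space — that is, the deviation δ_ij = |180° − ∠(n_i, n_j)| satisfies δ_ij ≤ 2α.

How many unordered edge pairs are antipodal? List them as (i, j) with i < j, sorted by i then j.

count = 8; pairs: (0,3), (0,4), (1,3), (1,4), (1,5), (2,4), (2,5), (3,5)

α = atan 0.8 = 38.66°;  2α = 77.32°
n_0 = (-0.8903, +0.4553)
n_1 = (-0.9067, -0.4218)
n_2 = (-0.3179, -0.9481)
n_3 = (+0.8731, -0.4875)
n_4 = (+0.8182, +0.5750)
n_5 = (-0.0074, +1.0000)
  (0,1): δ = 127.97°  ·
  (0,2): δ = 81.45°  ·
  (0,3): δ = 2.09°  ✓
  (0,4): δ = 62.18°  ✓
  (0,5): δ = 117.51°  ·
  (1,2): δ = 133.48°  ·
  (1,3): δ = 54.12°  ✓
  (1,4): δ = 10.15°  ✓
  (1,5): δ = 65.48°  ✓
  (2,3): δ = 100.64°  ·
  (2,4): δ = 36.36°  ✓
  (2,5): δ = 18.96°  ✓
  (3,4): δ = 115.73°  ·
  (3,5): δ = 60.40°  ✓
  (4,5): δ = 124.67°  ·
antipodal pairs: 8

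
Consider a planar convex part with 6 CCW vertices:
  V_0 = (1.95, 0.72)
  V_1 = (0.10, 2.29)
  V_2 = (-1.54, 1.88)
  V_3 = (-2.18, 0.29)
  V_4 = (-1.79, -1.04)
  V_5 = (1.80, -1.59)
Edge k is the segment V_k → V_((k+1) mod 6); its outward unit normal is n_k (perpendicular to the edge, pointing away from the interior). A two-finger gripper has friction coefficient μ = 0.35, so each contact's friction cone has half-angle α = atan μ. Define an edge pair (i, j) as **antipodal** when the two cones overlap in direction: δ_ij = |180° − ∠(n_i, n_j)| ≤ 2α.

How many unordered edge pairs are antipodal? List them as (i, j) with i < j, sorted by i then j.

α = atan 0.35 = 19.29°;  2α = 38.58°
n_0 = (+0.6471, +0.7624)
n_1 = (-0.2425, +0.9701)
n_2 = (-0.9277, +0.3734)
n_3 = (-0.9596, -0.2814)
n_4 = (-0.1514, -0.9885)
n_5 = (+0.9979, -0.0648)
  (0,1): δ = 125.64°  ·
  (0,2): δ = 71.61°  ·
  (0,3): δ = 33.34°  ✓
  (0,4): δ = 31.61°  ✓
  (0,5): δ = 126.60°  ·
  (1,2): δ = 125.96°  ·
  (1,3): δ = 87.69°  ·
  (1,4): δ = 22.75°  ✓
  (1,5): δ = 72.25°  ·
  (2,3): δ = 141.73°  ·
  (2,4): δ = 76.78°  ·
  (2,5): δ = 18.21°  ✓
  (3,4): δ = 115.05°  ·
  (3,5): δ = 20.06°  ✓
  (4,5): δ = 85.01°  ·
antipodal pairs: 5

count = 5; pairs: (0,3), (0,4), (1,4), (2,5), (3,5)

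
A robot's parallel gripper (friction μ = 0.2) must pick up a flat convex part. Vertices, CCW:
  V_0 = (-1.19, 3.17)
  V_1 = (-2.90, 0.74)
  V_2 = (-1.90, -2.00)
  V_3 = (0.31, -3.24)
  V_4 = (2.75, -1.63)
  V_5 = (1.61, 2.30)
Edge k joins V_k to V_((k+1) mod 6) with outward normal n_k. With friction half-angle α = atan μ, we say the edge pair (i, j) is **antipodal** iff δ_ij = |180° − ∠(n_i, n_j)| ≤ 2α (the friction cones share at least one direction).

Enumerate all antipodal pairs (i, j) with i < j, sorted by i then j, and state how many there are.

count = 3; pairs: (0,3), (1,4), (2,5)

α = atan 0.2 = 11.31°;  2α = 22.62°
n_0 = (-0.8178, +0.5755)
n_1 = (-0.9394, -0.3428)
n_2 = (-0.4893, -0.8721)
n_3 = (+0.5507, -0.8347)
n_4 = (+0.9604, +0.2786)
n_5 = (+0.2967, +0.9550)
  (0,1): δ = 124.82°  ·
  (0,2): δ = 84.16°  ·
  (0,3): δ = 21.45°  ✓
  (0,4): δ = 51.31°  ·
  (0,5): δ = 107.87°  ·
  (1,2): δ = 139.35°  ·
  (1,3): δ = 76.63°  ·
  (1,4): δ = 3.87°  ✓
  (1,5): δ = 52.69°  ·
  (2,3): δ = 117.29°  ·
  (2,4): δ = 44.53°  ·
  (2,5): δ = 12.04°  ✓
  (3,4): δ = 107.24°  ·
  (3,5): δ = 50.68°  ·
  (4,5): δ = 123.44°  ·
antipodal pairs: 3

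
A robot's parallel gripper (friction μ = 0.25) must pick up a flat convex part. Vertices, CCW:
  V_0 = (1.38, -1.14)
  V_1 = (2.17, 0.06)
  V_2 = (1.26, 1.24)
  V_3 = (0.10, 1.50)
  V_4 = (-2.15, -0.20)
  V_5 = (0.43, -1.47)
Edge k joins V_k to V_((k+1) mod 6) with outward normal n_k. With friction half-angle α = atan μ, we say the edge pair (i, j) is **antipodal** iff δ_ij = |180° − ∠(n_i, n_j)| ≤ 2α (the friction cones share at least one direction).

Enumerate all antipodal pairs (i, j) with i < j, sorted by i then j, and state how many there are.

count = 4; pairs: (0,3), (1,4), (2,4), (3,5)

α = atan 0.25 = 14.04°;  2α = 28.07°
n_0 = (+0.8352, -0.5499)
n_1 = (+0.7919, +0.6107)
n_2 = (+0.2187, +0.9758)
n_3 = (-0.6028, +0.7979)
n_4 = (-0.4416, -0.8972)
n_5 = (+0.3281, -0.9446)
  (0,1): δ = 109.00°  ·
  (0,2): δ = 69.28°  ·
  (0,3): δ = 19.57°  ✓
  (0,4): δ = 97.15°  ·
  (0,5): δ = 142.51°  ·
  (1,2): δ = 140.27°  ·
  (1,3): δ = 90.57°  ·
  (1,4): δ = 26.15°  ✓
  (1,5): δ = 71.52°  ·
  (2,3): δ = 130.29°  ·
  (2,4): δ = 13.58°  ✓
  (2,5): δ = 31.79°  ·
  (3,4): δ = 63.28°  ·
  (3,5): δ = 17.92°  ✓
  (4,5): δ = 134.64°  ·
antipodal pairs: 4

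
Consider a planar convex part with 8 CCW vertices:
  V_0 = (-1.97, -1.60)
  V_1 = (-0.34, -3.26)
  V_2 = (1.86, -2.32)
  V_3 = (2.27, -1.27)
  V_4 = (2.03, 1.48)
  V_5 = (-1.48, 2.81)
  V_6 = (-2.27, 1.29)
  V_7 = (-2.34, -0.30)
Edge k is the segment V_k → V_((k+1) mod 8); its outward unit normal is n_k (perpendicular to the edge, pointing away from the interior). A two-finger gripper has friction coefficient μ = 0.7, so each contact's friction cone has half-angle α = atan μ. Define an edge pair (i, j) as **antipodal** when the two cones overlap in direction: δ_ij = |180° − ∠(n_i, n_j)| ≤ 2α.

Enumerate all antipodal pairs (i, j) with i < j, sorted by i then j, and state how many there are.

α = atan 0.7 = 34.99°;  2α = 69.98°
n_0 = (-0.7135, -0.7006)
n_1 = (+0.3929, -0.9196)
n_2 = (+0.9315, -0.3637)
n_3 = (+0.9962, +0.0869)
n_4 = (+0.3543, +0.9351)
n_5 = (-0.8873, +0.4612)
n_6 = (-0.9990, +0.0440)
n_7 = (-0.9618, -0.2737)
  (0,1): δ = 111.34°  ·
  (0,2): δ = 65.81°  ✓
  (0,3): δ = 39.49°  ✓
  (0,4): δ = 24.77°  ✓
  (0,5): δ = 108.06°  ·
  (0,6): δ = 133.00°  ·
  (0,7): δ = 151.41°  ·
  (1,2): δ = 134.47°  ·
  (1,3): δ = 108.15°  ·
  (1,4): δ = 43.89°  ✓
  (1,5): δ = 39.40°  ✓
  (1,6): δ = 64.34°  ✓
  (1,7): δ = 82.75°  ·
  (2,3): δ = 153.68°  ·
  (2,4): δ = 89.42°  ·
  (2,5): δ = 6.13°  ✓
  (2,6): δ = 18.81°  ✓
  (2,7): δ = 37.22°  ✓
  (3,4): δ = 115.74°  ·
  (3,5): δ = 32.45°  ✓
  (3,6): δ = 7.51°  ✓
  (3,7): δ = 10.90°  ✓
  (4,5): δ = 96.71°  ·
  (4,6): δ = 71.77°  ·
  (4,7): δ = 53.36°  ✓
  (5,6): δ = 155.06°  ·
  (5,7): δ = 136.65°  ·
  (6,7): δ = 161.59°  ·
antipodal pairs: 13

count = 13; pairs: (0,2), (0,3), (0,4), (1,4), (1,5), (1,6), (2,5), (2,6), (2,7), (3,5), (3,6), (3,7), (4,7)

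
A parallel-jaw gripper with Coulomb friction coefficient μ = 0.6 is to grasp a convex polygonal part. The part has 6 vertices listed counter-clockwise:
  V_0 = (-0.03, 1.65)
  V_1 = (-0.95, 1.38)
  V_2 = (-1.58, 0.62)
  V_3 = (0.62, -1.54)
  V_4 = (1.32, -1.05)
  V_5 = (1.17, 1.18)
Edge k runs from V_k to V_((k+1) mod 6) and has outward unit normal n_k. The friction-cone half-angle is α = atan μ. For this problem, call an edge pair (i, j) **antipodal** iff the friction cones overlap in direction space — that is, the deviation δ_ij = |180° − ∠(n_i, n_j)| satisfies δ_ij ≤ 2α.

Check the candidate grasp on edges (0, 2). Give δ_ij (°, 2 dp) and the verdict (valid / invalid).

δ = 60.83°, valid

α = atan 0.6 = 30.96°;  2α = 61.93°
edge 0: e_0 = (-0.92, -0.27);  n_0 = (-0.2816, +0.9595)
edge 2: e_2 = (+2.20, -2.16);  n_2 = (-0.7006, -0.7136)
∠(n_0, n_2) = 119.17°
δ = |180° − 119.17°| = 60.83°
60.83° ≤ 2α = 61.93°  →  valid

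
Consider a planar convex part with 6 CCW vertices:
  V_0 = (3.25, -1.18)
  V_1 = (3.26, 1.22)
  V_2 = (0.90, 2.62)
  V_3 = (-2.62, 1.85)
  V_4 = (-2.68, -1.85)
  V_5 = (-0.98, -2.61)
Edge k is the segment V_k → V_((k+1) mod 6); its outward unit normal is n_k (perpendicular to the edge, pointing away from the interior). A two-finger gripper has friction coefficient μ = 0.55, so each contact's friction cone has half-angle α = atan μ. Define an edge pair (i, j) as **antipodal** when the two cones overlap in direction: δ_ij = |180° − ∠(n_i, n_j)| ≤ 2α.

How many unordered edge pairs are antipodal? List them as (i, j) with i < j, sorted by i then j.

α = atan 0.55 = 28.81°;  2α = 57.62°
n_0 = (+1.0000, -0.0042)
n_1 = (+0.5102, +0.8601)
n_2 = (-0.2137, +0.9769)
n_3 = (-0.9999, +0.0162)
n_4 = (-0.4081, -0.9129)
n_5 = (+0.3203, -0.9473)
  (0,1): δ = 120.44°  ·
  (0,2): δ = 77.42°  ·
  (0,3): δ = 0.69°  ✓
  (0,4): δ = 66.15°  ·
  (0,5): δ = 108.92°  ·
  (1,2): δ = 136.98°  ·
  (1,3): δ = 60.25°  ·
  (1,4): δ = 6.59°  ✓
  (1,5): δ = 49.36°  ✓
  (2,3): δ = 103.27°  ·
  (2,4): δ = 36.43°  ✓
  (2,5): δ = 6.34°  ✓
  (3,4): δ = 113.16°  ·
  (3,5): δ = 70.39°  ·
  (4,5): δ = 137.23°  ·
antipodal pairs: 5

count = 5; pairs: (0,3), (1,4), (1,5), (2,4), (2,5)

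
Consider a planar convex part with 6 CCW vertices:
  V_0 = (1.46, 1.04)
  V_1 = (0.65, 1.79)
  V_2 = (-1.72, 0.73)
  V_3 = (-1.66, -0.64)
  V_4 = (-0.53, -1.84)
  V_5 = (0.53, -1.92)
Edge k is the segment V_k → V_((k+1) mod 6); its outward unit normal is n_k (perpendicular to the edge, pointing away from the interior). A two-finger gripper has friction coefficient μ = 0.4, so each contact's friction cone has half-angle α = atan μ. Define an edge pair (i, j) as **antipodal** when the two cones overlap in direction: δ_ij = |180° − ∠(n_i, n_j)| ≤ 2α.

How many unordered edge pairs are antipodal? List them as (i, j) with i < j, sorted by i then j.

count = 4; pairs: (0,3), (0,4), (1,4), (2,5)

α = atan 0.4 = 21.80°;  2α = 43.60°
n_0 = (+0.6794, +0.7338)
n_1 = (-0.4083, +0.9129)
n_2 = (-0.9990, -0.0438)
n_3 = (-0.7280, -0.6856)
n_4 = (-0.0753, -0.9972)
n_5 = (+0.9540, -0.2997)
  (0,1): δ = 113.11°  ·
  (0,2): δ = 44.69°  ·
  (0,3): δ = 3.92°  ✓
  (0,4): δ = 38.48°  ✓
  (0,5): δ = 115.36°  ·
  (1,2): δ = 111.59°  ·
  (1,3): δ = 70.82°  ·
  (1,4): δ = 28.41°  ✓
  (1,5): δ = 48.46°  ·
  (2,3): δ = 139.23°  ·
  (2,4): δ = 96.82°  ·
  (2,5): δ = 19.95°  ✓
  (3,4): δ = 137.60°  ·
  (3,5): δ = 60.72°  ·
  (4,5): δ = 103.13°  ·
antipodal pairs: 4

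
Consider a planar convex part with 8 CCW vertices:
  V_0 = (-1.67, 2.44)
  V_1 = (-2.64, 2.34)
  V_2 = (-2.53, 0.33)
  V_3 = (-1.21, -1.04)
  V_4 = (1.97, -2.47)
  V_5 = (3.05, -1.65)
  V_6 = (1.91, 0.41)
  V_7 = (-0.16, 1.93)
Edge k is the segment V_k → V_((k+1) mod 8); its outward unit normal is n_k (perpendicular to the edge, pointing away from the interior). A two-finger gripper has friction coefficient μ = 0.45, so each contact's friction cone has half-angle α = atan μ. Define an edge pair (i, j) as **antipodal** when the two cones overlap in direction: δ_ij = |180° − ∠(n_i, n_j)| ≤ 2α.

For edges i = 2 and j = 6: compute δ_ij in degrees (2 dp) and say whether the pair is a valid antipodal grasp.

α = atan 0.45 = 24.23°;  2α = 48.46°
edge 2: e_2 = (+1.32, -1.37);  n_2 = (-0.7201, -0.6938)
edge 6: e_6 = (-2.07, +1.52);  n_6 = (+0.5919, +0.8060)
∠(n_2, n_6) = 170.22°
δ = |180° − 170.22°| = 9.78°
9.78° ≤ 2α = 48.46°  →  valid

δ = 9.78°, valid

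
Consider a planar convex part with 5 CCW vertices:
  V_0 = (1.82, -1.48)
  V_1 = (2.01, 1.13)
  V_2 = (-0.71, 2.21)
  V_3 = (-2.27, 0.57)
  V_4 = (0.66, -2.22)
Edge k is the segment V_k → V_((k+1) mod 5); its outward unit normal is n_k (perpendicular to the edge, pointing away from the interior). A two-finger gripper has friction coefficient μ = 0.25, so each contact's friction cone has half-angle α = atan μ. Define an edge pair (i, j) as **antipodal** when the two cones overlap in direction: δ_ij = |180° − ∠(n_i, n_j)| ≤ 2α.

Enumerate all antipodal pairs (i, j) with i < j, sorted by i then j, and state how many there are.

count = 2; pairs: (1,3), (2,4)

α = atan 0.25 = 14.04°;  2α = 28.07°
n_0 = (+0.9974, -0.0726)
n_1 = (+0.3690, +0.9294)
n_2 = (-0.7246, +0.6892)
n_3 = (-0.6896, -0.7242)
n_4 = (+0.5378, -0.8431)
  (0,1): δ = 107.49°  ·
  (0,2): δ = 39.40°  ·
  (0,3): δ = 50.57°  ·
  (0,4): δ = 126.70°  ·
  (1,2): δ = 111.91°  ·
  (1,3): δ = 21.94°  ✓
  (1,4): δ = 54.19°  ·
  (2,3): δ = 90.03°  ·
  (2,4): δ = 13.90°  ✓
  (3,4): δ = 103.87°  ·
antipodal pairs: 2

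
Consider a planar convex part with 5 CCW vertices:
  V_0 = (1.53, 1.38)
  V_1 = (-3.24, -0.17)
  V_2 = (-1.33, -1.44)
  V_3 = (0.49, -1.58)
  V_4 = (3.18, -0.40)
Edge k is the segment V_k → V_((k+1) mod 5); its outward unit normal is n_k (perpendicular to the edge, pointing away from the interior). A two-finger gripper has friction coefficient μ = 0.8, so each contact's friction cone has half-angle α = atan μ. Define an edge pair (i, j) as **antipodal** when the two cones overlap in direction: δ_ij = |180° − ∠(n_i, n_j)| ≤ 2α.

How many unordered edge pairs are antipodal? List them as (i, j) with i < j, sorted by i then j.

count = 6; pairs: (0,1), (0,2), (0,3), (1,4), (2,4), (3,4)

α = atan 0.8 = 38.66°;  2α = 77.32°
n_0 = (-0.3090, +0.9510)
n_1 = (-0.5537, -0.8327)
n_2 = (-0.0767, -0.9971)
n_3 = (+0.4017, -0.9158)
n_4 = (+0.7334, +0.6798)
  (0,1): δ = 51.62°  ✓
  (0,2): δ = 22.40°  ✓
  (0,3): δ = 5.68°  ✓
  (0,4): δ = 114.83°  ·
  (1,2): δ = 150.78°  ·
  (1,3): δ = 122.69°  ·
  (1,4): δ = 13.55°  ✓
  (2,3): δ = 151.92°  ·
  (2,4): δ = 42.77°  ✓
  (3,4): δ = 70.86°  ✓
antipodal pairs: 6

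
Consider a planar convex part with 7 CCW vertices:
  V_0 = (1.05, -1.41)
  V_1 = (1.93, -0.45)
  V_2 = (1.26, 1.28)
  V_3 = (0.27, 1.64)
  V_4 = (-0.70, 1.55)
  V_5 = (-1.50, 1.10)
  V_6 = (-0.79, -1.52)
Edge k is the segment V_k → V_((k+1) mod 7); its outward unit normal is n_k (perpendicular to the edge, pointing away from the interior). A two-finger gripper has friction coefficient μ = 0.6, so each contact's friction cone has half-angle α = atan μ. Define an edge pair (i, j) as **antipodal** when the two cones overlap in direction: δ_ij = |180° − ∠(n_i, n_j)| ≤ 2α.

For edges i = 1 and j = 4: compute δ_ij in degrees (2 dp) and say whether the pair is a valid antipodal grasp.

α = atan 0.6 = 30.96°;  2α = 61.93°
edge 1: e_1 = (-0.67, +1.73);  n_1 = (+0.9325, +0.3611)
edge 4: e_4 = (-0.80, -0.45);  n_4 = (-0.4903, +0.8716)
∠(n_1, n_4) = 98.19°
δ = |180° − 98.19°| = 81.81°
81.81° > 2α = 61.93°  →  invalid

δ = 81.81°, invalid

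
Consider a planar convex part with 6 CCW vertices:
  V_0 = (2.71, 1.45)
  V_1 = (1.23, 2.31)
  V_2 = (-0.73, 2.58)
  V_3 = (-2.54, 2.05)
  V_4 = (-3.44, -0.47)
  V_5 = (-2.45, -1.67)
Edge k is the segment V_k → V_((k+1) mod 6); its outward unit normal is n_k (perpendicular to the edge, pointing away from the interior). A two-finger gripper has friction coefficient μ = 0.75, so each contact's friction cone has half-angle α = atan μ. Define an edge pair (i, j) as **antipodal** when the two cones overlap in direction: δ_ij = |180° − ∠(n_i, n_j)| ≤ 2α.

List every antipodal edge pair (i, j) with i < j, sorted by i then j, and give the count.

count = 7; pairs: (0,4), (0,5), (1,4), (1,5), (2,4), (2,5), (3,5)

α = atan 0.75 = 36.87°;  2α = 73.74°
n_0 = (+0.5024, +0.8646)
n_1 = (+0.1365, +0.9906)
n_2 = (-0.2810, +0.9597)
n_3 = (-0.9417, +0.3363)
n_4 = (-0.7714, -0.6364)
n_5 = (+0.5174, -0.8557)
  (0,1): δ = 157.68°  ·
  (0,2): δ = 133.52°  ·
  (0,3): δ = 79.49°  ·
  (0,4): δ = 20.32°  ✓
  (0,5): δ = 61.32°  ✓
  (1,2): δ = 155.84°  ·
  (1,3): δ = 101.81°  ·
  (1,4): δ = 42.63°  ✓
  (1,5): δ = 39.00°  ✓
  (2,3): δ = 125.97°  ·
  (2,4): δ = 66.80°  ✓
  (2,5): δ = 14.84°  ✓
  (3,4): δ = 120.82°  ·
  (3,5): δ = 39.19°  ✓
  (4,5): δ = 98.36°  ·
antipodal pairs: 7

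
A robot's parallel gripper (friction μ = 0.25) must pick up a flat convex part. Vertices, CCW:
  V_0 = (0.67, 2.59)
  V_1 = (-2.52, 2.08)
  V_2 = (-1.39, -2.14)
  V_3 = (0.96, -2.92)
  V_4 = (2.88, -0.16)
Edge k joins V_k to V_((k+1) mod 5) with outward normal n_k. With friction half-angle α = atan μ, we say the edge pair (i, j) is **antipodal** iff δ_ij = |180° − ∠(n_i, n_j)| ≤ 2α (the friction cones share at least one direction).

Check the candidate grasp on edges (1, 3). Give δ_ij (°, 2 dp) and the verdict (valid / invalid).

α = atan 0.25 = 14.04°;  2α = 28.07°
edge 1: e_1 = (+1.13, -4.22);  n_1 = (-0.9660, -0.2587)
edge 3: e_3 = (+1.92, +2.76);  n_3 = (+0.8209, -0.5711)
∠(n_1, n_3) = 130.18°
δ = |180° − 130.18°| = 49.82°
49.82° > 2α = 28.07°  →  invalid

δ = 49.82°, invalid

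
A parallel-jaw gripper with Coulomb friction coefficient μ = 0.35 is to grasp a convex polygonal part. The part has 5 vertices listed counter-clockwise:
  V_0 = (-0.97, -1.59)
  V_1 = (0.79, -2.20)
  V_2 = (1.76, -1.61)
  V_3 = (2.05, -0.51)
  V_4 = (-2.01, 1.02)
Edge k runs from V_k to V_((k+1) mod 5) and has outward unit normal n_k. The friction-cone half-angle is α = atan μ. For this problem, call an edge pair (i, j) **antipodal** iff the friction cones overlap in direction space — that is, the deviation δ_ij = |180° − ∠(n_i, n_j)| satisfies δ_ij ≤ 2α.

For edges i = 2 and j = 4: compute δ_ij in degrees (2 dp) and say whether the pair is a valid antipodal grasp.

α = atan 0.35 = 19.29°;  2α = 38.58°
edge 2: e_2 = (+0.29, +1.10);  n_2 = (+0.9670, -0.2549)
edge 4: e_4 = (+1.04, -2.61);  n_4 = (-0.9290, -0.3702)
∠(n_2, n_4) = 143.51°
δ = |180° − 143.51°| = 36.49°
36.49° ≤ 2α = 38.58°  →  valid

δ = 36.49°, valid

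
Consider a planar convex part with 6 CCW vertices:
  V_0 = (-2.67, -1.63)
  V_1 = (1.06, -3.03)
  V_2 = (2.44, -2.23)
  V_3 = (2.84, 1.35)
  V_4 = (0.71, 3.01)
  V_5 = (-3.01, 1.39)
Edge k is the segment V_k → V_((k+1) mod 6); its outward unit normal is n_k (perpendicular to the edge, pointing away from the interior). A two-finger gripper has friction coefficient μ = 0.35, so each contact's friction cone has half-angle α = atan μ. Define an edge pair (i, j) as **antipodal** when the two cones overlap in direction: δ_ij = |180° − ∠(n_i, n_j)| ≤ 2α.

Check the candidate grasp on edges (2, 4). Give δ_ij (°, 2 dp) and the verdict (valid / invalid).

α = atan 0.35 = 19.29°;  2α = 38.58°
edge 2: e_2 = (+0.40, +3.58);  n_2 = (+0.9938, -0.1110)
edge 4: e_4 = (-3.72, -1.62);  n_4 = (-0.3993, +0.9168)
∠(n_2, n_4) = 119.91°
δ = |180° − 119.91°| = 60.09°
60.09° > 2α = 38.58°  →  invalid

δ = 60.09°, invalid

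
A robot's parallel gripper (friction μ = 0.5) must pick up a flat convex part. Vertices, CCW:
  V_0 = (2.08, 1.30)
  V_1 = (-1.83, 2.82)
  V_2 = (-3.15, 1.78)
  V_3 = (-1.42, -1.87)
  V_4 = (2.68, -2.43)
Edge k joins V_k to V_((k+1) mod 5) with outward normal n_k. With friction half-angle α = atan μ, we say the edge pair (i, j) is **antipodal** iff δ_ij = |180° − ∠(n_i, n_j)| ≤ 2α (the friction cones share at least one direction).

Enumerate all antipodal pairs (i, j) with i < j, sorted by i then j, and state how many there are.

count = 4; pairs: (0,2), (0,3), (1,3), (2,4)

α = atan 0.5 = 26.57°;  2α = 53.13°
n_0 = (+0.3623, +0.9320)
n_1 = (-0.6189, +0.7855)
n_2 = (-0.9036, -0.4283)
n_3 = (-0.1353, -0.9908)
n_4 = (+0.9873, +0.1588)
  (0,1): δ = 120.52°  ·
  (0,2): δ = 43.40°  ✓
  (0,3): δ = 13.47°  ✓
  (0,4): δ = 120.38°  ·
  (1,2): δ = 102.87°  ·
  (1,3): δ = 46.01°  ✓
  (1,4): δ = 60.90°  ·
  (2,3): δ = 123.14°  ·
  (2,4): δ = 16.22°  ✓
  (3,4): δ = 73.08°  ·
antipodal pairs: 4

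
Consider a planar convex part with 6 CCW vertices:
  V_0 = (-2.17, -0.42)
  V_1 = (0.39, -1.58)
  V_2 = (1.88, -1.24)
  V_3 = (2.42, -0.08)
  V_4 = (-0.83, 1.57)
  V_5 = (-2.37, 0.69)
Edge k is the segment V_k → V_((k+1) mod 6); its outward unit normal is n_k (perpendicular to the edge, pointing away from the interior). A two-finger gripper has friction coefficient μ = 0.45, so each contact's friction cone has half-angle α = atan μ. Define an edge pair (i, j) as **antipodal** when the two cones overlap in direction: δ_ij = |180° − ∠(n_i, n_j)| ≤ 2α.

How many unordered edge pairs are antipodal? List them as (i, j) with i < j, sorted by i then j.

α = atan 0.45 = 24.23°;  2α = 48.46°
n_0 = (-0.4127, -0.9109)
n_1 = (+0.2225, -0.9749)
n_2 = (+0.9066, -0.4220)
n_3 = (+0.4527, +0.8917)
n_4 = (-0.4961, +0.8682)
n_5 = (-0.9842, -0.1773)
  (0,1): δ = 142.77°  ·
  (0,2): δ = 90.59°  ·
  (0,3): δ = 2.54°  ✓
  (0,4): δ = 54.12°  ·
  (0,5): δ = 124.59°  ·
  (1,2): δ = 127.82°  ·
  (1,3): δ = 39.77°  ✓
  (1,4): δ = 16.89°  ✓
  (1,5): δ = 87.36°  ·
  (2,3): δ = 91.95°  ·
  (2,4): δ = 35.29°  ✓
  (2,5): δ = 35.18°  ✓
  (3,4): δ = 123.34°  ·
  (3,5): δ = 52.87°  ·
  (4,5): δ = 109.53°  ·
antipodal pairs: 5

count = 5; pairs: (0,3), (1,3), (1,4), (2,4), (2,5)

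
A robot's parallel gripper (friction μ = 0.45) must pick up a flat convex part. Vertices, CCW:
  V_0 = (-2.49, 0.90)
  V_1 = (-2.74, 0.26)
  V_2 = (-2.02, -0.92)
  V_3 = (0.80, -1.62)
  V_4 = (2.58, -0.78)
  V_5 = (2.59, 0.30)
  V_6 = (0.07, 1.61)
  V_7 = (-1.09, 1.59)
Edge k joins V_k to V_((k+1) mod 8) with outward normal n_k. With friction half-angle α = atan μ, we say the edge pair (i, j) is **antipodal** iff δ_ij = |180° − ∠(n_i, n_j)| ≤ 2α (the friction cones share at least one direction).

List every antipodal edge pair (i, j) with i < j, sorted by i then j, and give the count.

count = 9; pairs: (0,3), (0,4), (1,4), (1,5), (2,5), (2,6), (2,7), (3,6), (3,7)

α = atan 0.45 = 24.23°;  2α = 48.46°
n_0 = (-0.9315, +0.3639)
n_1 = (-0.8536, -0.5209)
n_2 = (-0.2409, -0.9705)
n_3 = (+0.4268, -0.9044)
n_4 = (+1.0000, -0.0093)
n_5 = (+0.4612, +0.8873)
n_6 = (-0.0172, +0.9999)
n_7 = (-0.4421, +0.8970)
  (0,1): δ = 127.27°  ·
  (0,2): δ = 82.60°  ·
  (0,3): δ = 43.40°  ✓
  (0,4): δ = 20.81°  ✓
  (0,5): δ = 83.87°  ·
  (0,6): δ = 112.32°  ·
  (0,7): δ = 137.57°  ·
  (1,2): δ = 135.33°  ·
  (1,3): δ = 96.13°  ·
  (1,4): δ = 31.92°  ✓
  (1,5): δ = 31.14°  ✓
  (1,6): δ = 59.60°  ·
  (1,7): δ = 84.85°  ·
  (2,3): δ = 140.80°  ·
  (2,4): δ = 76.59°  ·
  (2,5): δ = 13.53°  ✓
  (2,6): δ = 14.93°  ✓
  (2,7): δ = 40.18°  ✓
  (3,4): δ = 115.79°  ·
  (3,5): δ = 52.73°  ·
  (3,6): δ = 24.28°  ✓
  (3,7): δ = 0.97°  ✓
  (4,5): δ = 116.94°  ·
  (4,6): δ = 88.48°  ·
  (4,7): δ = 63.23°  ·
  (5,6): δ = 151.54°  ·
  (5,7): δ = 126.30°  ·
  (6,7): δ = 154.75°  ·
antipodal pairs: 9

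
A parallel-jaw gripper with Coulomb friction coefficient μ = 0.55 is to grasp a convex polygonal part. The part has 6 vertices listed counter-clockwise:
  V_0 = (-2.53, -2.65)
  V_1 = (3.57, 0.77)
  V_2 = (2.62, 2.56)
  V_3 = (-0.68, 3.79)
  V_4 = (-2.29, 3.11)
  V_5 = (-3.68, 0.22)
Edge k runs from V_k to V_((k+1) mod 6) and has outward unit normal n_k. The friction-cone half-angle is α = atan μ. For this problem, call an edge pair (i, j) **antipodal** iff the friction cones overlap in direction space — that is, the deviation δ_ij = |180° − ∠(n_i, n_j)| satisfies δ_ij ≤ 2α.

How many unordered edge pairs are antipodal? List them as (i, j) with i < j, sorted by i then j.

α = atan 0.55 = 28.81°;  2α = 57.62°
n_0 = (+0.4890, -0.8723)
n_1 = (+0.8833, +0.4688)
n_2 = (+0.3493, +0.9370)
n_3 = (-0.3891, +0.9212)
n_4 = (-0.9012, +0.4334)
n_5 = (-0.9283, -0.3719)
  (0,1): δ = 91.32°  ·
  (0,2): δ = 49.72°  ✓
  (0,3): δ = 6.38°  ✓
  (0,4): δ = 35.04°  ✓
  (0,5): δ = 82.56°  ·
  (1,2): δ = 138.40°  ·
  (1,3): δ = 95.06°  ·
  (1,4): δ = 53.64°  ✓
  (1,5): δ = 6.12°  ✓
  (2,3): δ = 136.66°  ·
  (2,4): δ = 95.24°  ·
  (2,5): δ = 47.72°  ✓
  (3,4): δ = 138.58°  ·
  (3,5): δ = 91.06°  ·
  (4,5): δ = 132.48°  ·
antipodal pairs: 6

count = 6; pairs: (0,2), (0,3), (0,4), (1,4), (1,5), (2,5)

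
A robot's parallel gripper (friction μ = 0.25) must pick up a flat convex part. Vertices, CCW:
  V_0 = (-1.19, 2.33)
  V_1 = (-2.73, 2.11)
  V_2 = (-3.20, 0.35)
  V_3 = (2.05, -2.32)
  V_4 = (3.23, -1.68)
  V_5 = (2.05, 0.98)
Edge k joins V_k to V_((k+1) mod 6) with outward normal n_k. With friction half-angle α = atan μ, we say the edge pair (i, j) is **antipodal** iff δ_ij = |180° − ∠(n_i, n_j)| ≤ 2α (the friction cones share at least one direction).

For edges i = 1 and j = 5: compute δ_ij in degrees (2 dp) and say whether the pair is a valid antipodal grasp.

α = atan 0.25 = 14.04°;  2α = 28.07°
edge 1: e_1 = (-0.47, -1.76);  n_1 = (-0.9661, +0.2580)
edge 5: e_5 = (-3.24, +1.35);  n_5 = (+0.3846, +0.9231)
∠(n_1, n_5) = 97.67°
δ = |180° − 97.67°| = 82.33°
82.33° > 2α = 28.07°  →  invalid

δ = 82.33°, invalid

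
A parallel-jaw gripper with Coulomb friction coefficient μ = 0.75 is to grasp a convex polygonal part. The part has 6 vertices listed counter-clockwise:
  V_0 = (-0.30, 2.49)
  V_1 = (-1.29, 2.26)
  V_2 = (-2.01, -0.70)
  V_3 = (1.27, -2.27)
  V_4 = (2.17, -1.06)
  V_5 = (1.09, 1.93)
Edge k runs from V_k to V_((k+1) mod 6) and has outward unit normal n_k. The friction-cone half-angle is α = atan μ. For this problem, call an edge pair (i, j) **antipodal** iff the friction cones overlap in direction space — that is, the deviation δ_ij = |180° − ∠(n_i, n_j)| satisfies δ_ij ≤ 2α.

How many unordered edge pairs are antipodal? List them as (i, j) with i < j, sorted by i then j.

count = 6; pairs: (0,2), (0,3), (1,3), (1,4), (2,4), (2,5)

α = atan 0.75 = 36.87°;  2α = 73.74°
n_0 = (-0.2263, +0.9741)
n_1 = (-0.9717, +0.2364)
n_2 = (-0.4317, -0.9020)
n_3 = (+0.8024, -0.5968)
n_4 = (+0.9405, +0.3397)
n_5 = (+0.3737, +0.9276)
  (0,1): δ = 116.75°  ·
  (0,2): δ = 38.66°  ✓
  (0,3): δ = 40.28°  ✓
  (0,4): δ = 96.78°  ·
  (0,5): δ = 144.98°  ·
  (1,2): δ = 101.91°  ·
  (1,3): δ = 22.97°  ✓
  (1,4): δ = 33.53°  ✓
  (1,5): δ = 81.73°  ·
  (2,3): δ = 101.06°  ·
  (2,4): δ = 44.56°  ✓
  (2,5): δ = 3.64°  ✓
  (3,4): δ = 123.50°  ·
  (3,5): δ = 75.30°  ·
  (4,5): δ = 131.80°  ·
antipodal pairs: 6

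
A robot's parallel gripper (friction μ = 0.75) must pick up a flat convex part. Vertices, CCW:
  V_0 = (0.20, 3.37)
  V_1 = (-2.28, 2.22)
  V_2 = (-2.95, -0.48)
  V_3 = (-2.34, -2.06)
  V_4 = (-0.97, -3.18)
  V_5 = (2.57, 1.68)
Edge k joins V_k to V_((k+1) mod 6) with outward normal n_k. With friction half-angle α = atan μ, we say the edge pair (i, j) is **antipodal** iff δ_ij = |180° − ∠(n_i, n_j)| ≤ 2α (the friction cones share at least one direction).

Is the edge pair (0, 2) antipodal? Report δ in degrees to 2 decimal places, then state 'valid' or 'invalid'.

δ = 93.77°, invalid

α = atan 0.75 = 36.87°;  2α = 73.74°
edge 0: e_0 = (-2.48, -1.15);  n_0 = (-0.4207, +0.9072)
edge 2: e_2 = (+0.61, -1.58);  n_2 = (-0.9329, -0.3602)
∠(n_0, n_2) = 86.23°
δ = |180° − 86.23°| = 93.77°
93.77° > 2α = 73.74°  →  invalid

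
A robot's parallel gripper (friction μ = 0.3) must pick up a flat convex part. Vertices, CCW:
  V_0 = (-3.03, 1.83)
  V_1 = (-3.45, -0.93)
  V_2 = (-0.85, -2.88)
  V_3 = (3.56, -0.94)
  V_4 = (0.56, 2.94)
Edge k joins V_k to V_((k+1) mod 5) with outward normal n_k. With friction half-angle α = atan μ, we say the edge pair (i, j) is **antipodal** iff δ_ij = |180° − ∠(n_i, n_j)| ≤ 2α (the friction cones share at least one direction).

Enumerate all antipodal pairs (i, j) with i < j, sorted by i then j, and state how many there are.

count = 2; pairs: (1,3), (2,4)

α = atan 0.3 = 16.70°;  2α = 33.40°
n_0 = (-0.9886, +0.1504)
n_1 = (-0.6000, -0.8000)
n_2 = (+0.4027, -0.9153)
n_3 = (+0.7911, +0.6117)
n_4 = (-0.2954, +0.9554)
  (0,1): δ = 118.22°  ·
  (0,2): δ = 57.60°  ·
  (0,3): δ = 46.36°  ·
  (0,4): δ = 115.83°  ·
  (1,2): δ = 119.38°  ·
  (1,3): δ = 15.42°  ✓
  (1,4): δ = 54.05°  ·
  (2,3): δ = 76.03°  ·
  (2,4): δ = 6.56°  ✓
  (3,4): δ = 110.53°  ·
antipodal pairs: 2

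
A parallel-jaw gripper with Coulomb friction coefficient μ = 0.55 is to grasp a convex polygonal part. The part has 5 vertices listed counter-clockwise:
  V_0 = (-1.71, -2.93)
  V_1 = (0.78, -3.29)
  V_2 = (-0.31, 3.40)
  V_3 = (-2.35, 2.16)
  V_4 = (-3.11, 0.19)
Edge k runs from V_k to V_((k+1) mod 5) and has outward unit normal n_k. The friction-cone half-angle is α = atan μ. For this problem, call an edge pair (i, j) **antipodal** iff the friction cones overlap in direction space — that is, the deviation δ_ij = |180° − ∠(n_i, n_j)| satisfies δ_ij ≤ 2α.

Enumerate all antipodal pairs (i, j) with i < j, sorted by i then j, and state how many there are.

count = 3; pairs: (0,2), (1,3), (1,4)

α = atan 0.55 = 28.81°;  2α = 57.62°
n_0 = (-0.1431, -0.9897)
n_1 = (+0.9870, +0.1608)
n_2 = (-0.5194, +0.8545)
n_3 = (-0.9330, +0.3599)
n_4 = (-0.9124, -0.4094)
  (0,1): δ = 72.52°  ·
  (0,2): δ = 39.52°  ✓
  (0,3): δ = 77.13°  ·
  (0,4): δ = 122.39°  ·
  (1,2): δ = 67.96°  ·
  (1,3): δ = 30.35°  ✓
  (1,4): δ = 14.91°  ✓
  (2,3): δ = 142.39°  ·
  (2,4): δ = 97.13°  ·
  (3,4): δ = 134.74°  ·
antipodal pairs: 3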